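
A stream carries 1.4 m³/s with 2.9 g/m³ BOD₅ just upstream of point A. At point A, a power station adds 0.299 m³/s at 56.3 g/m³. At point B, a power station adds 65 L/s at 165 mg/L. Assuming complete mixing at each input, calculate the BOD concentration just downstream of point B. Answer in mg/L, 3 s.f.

17.9 mg/L

After input A: C = (1.4·2.9 + 0.299·56.3) / 1.699 = 12.3 mg/L.
65 L/s = 0.065 m³/s.
After input B: C = (1.699·12.3 + 0.065·165) / 1.764 = 17.92 mg/L.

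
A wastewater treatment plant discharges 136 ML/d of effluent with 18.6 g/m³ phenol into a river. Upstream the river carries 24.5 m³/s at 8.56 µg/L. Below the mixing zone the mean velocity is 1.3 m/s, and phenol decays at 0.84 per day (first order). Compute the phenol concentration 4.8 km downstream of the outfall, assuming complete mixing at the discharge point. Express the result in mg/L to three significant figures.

1.09 mg/L

136 ML/d = 1.574 m³/s.
8.56 µg/L = 0.00856 mg/L.
After complete mixing, C₀ = (1.574·18.6 + 24.5·0.00856) / 26.07 = 1.131 mg/L.
Travel time t = 4800 m / 1.3 m/s = 3692 s = 0.04274 d.
C = 1.131·exp(−0.84·0.04274) = 1.131·0.9647 = 1.091 mg/L.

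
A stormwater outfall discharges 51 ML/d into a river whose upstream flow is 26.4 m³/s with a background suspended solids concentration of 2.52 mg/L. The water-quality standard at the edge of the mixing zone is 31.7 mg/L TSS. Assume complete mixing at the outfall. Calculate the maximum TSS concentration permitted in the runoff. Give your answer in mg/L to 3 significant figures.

51 ML/d = 0.5903 m³/s.
Mass balance: 31.7·26.99 = 0.5903·Cₑ + 26.4·2.52.
Cₑ = (855.6 − 66.53) / 0.5903 = 1337 mg/L.

1340 mg/L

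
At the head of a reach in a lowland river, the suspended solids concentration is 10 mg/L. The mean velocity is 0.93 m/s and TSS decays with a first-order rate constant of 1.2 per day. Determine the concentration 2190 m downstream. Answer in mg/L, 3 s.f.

Travel time t = 2190 m / 0.93 m/s = 2190/0.93 = 2355 s = 0.02726 d.
First-order decay: C = 10·exp(−1.2·0.02726) = 10·0.9678 = 9.678 mg/L.

9.68 mg/L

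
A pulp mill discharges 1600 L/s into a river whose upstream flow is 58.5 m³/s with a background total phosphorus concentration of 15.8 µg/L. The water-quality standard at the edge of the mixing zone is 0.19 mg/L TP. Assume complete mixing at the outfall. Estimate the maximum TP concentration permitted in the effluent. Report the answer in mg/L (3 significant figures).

6.56 mg/L

1600 L/s = 1.6 m³/s.
15.8 µg/L = 0.0158 mg/L.
Mass balance: 0.19·60.1 = 1.6·Cₑ + 58.5·0.0158.
Cₑ = (11.42 − 0.9243) / 1.6 = 6.559 mg/L.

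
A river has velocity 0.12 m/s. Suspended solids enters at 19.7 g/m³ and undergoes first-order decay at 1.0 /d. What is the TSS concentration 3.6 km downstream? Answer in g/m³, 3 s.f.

Travel time t = 3.6 km / 0.12 m/s = 3600/0.12 = 3e+04 s = 0.3472 d.
First-order decay: C = 19.7·exp(−1.0·0.3472) = 19.7·0.7066 = 13.92 g/m³.

13.9 g/m³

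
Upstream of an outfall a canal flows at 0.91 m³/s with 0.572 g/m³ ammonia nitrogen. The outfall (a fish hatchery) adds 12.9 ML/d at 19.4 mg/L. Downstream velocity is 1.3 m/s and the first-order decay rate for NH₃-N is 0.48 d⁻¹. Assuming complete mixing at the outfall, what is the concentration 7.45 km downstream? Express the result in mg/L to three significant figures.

3.12 mg/L

12.9 ML/d = 0.1493 m³/s.
After complete mixing, C₀ = (0.1493·19.4 + 0.91·0.572) / 1.059 = 3.226 mg/L.
Travel time t = 7450 m / 1.3 m/s = 5731 s = 0.06633 d.
C = 3.226·exp(−0.48·0.06633) = 3.226·0.9687 = 3.125 mg/L.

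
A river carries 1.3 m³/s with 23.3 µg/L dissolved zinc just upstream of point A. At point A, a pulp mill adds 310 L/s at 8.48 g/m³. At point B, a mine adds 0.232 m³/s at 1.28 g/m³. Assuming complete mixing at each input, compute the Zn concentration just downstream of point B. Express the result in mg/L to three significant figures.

23.3 µg/L = 0.0233 mg/L.
310 L/s = 0.31 m³/s.
After input A: C = (1.3·0.0233 + 0.31·8.48) / 1.61 = 1.652 mg/L.
After input B: C = (1.61·1.652 + 0.232·1.28) / 1.842 = 1.605 mg/L.

1.60 mg/L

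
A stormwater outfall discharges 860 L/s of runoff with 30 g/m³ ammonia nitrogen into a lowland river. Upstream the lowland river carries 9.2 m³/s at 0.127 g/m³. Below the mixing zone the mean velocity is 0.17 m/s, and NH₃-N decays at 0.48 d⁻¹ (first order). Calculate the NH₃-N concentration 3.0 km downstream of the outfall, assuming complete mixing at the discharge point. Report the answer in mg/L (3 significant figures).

860 L/s = 0.86 m³/s.
After complete mixing, C₀ = (0.86·30 + 9.2·0.127) / 10.06 = 2.681 mg/L.
Travel time t = 3000 m / 0.17 m/s = 1.765e+04 s = 0.2042 d.
C = 2.681·exp(−0.48·0.2042) = 2.681·0.9066 = 2.43 mg/L.

2.43 mg/L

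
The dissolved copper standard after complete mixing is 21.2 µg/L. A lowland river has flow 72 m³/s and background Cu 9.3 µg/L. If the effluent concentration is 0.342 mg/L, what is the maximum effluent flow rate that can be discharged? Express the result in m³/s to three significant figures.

2.67 m³/s

9.3 µg/L = 0.0093 mg/L.
21.2 µg/L = 0.0212 mg/L.
Mass balance at complete mixing: C_std·(Q_w + Q_r) = Q_w·C_e + Q_r·C_b.
Rearranging, Q_w = Q_r·(C_std − C_b)/(C_e − C_std) = 72·(0.0212 − 0.0093) / (0.342 − 0.0212) = 2.671 m³/s.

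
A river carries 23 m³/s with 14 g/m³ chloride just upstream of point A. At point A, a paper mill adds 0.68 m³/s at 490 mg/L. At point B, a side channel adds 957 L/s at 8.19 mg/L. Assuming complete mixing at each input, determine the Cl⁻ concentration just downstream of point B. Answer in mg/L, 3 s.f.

After input A: C = (23·14 + 0.68·490) / 23.68 = 27.67 mg/L.
957 L/s = 0.957 m³/s.
After input B: C = (23.68·27.67 + 0.957·8.19) / 24.64 = 26.91 mg/L.

26.9 mg/L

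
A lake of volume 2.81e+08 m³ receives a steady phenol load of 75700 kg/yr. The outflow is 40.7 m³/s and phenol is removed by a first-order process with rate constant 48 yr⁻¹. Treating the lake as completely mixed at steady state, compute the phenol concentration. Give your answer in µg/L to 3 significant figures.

Outflow Q = 40.7 m³/s × 3.156e+07 s/yr = 1.284e+09 m³/yr.
Steady-state CSTR mass balance: W = Q·C + k·V·C, so C = W/(Q + kV).
Q + kV = 1.284e+09 + 48·2.81e+08 = 1.477e+10 m³/yr.
C = 75700/1.477e+10 = 5.124e-06 kg/m³ = 0.005124 mg/L = 5.124 µg/L.

5.12 µg/L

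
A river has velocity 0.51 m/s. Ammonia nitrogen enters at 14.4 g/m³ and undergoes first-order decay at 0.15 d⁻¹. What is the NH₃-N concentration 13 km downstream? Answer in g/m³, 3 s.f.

Travel time t = 13 km / 0.51 m/s = 1.3e+04/0.51 = 2.549e+04 s = 0.295 d.
First-order decay: C = 14.4·exp(−0.15·0.295) = 14.4·0.9567 = 13.78 g/m³.

13.8 g/m³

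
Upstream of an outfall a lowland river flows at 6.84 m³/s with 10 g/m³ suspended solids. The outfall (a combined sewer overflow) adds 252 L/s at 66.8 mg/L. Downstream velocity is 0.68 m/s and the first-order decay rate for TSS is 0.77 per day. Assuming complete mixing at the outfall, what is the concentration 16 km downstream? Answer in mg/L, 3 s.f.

252 L/s = 0.252 m³/s.
After complete mixing, C₀ = (0.252·66.8 + 6.84·10) / 7.092 = 12.02 mg/L.
Travel time t = 1.6e+04 m / 0.68 m/s = 2.353e+04 s = 0.2723 d.
C = 12.02·exp(−0.77·0.2723) = 12.02·0.8108 = 9.745 mg/L.

9.74 mg/L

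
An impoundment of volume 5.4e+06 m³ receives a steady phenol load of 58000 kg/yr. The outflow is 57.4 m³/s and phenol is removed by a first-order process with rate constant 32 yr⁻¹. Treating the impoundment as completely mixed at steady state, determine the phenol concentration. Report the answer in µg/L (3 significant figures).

29.2 µg/L

Outflow Q = 57.4 m³/s × 3.156e+07 s/yr = 1.811e+09 m³/yr.
Steady-state CSTR mass balance: W = Q·C + k·V·C, so C = W/(Q + kV).
Q + kV = 1.811e+09 + 32·5.4e+06 = 1.984e+09 m³/yr.
C = 58000/1.984e+09 = 2.923e-05 kg/m³ = 0.02923 mg/L = 29.23 µg/L.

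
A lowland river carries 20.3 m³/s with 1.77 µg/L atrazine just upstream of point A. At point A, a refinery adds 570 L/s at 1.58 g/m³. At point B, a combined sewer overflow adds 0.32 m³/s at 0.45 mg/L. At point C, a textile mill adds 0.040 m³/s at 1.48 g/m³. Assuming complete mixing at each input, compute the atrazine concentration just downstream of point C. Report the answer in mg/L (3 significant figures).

0.0537 mg/L

1.77 µg/L = 0.00177 mg/L.
570 L/s = 0.57 m³/s.
After input A: C = (20.3·0.00177 + 0.57·1.58) / 20.87 = 0.04487 mg/L.
After input B: C = (20.87·0.04487 + 0.32·0.45) / 21.19 = 0.05099 mg/L.
After input C: C = (21.19·0.05099 + 0.04·1.48) / 21.23 = 0.05368 mg/L.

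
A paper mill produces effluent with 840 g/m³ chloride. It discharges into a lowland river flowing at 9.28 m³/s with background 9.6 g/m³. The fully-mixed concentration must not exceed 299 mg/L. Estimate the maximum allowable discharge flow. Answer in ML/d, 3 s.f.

429 ML/d

Mass balance at complete mixing: C_std·(Q_w + Q_r) = Q_w·C_e + Q_r·C_b.
Rearranging, Q_w = Q_r·(C_std − C_b)/(C_e − C_std) = 9.28·(299 − 9.6) / (840 − 299) = 4.964 m³/s.
= 428.9 ML/d.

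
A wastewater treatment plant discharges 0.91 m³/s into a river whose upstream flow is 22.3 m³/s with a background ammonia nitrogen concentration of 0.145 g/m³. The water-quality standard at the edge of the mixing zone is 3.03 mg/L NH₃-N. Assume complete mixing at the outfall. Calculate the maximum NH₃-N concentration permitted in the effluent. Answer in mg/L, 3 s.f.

Mass balance: 3.03·23.21 = 0.91·Cₑ + 22.3·0.145.
Cₑ = (70.33 − 3.233) / 0.91 = 73.73 mg/L.

73.7 mg/L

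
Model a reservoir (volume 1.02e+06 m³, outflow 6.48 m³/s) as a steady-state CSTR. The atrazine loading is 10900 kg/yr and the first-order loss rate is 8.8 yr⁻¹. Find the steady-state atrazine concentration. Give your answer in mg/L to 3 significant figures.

Outflow Q = 6.48 m³/s × 3.156e+07 s/yr = 2.045e+08 m³/yr.
Steady-state CSTR mass balance: W = Q·C + k·V·C, so C = W/(Q + kV).
Q + kV = 2.045e+08 + 8.8·1.02e+06 = 2.135e+08 m³/yr.
C = 10900/2.135e+08 = 5.106e-05 kg/m³ = 0.05106 mg/L.

0.0511 mg/L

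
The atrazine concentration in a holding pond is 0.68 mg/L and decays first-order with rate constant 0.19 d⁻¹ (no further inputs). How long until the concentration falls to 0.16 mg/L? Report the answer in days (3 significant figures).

t = ln(C₀/C)/k = ln(0.68/0.16)/0.19 = 1.447/0.19 = 7.615 d.

7.62 d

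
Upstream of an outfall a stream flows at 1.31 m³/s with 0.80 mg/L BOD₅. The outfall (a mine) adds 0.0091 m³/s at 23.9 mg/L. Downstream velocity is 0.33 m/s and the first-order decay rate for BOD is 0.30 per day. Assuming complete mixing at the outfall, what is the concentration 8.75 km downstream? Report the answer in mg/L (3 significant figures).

After complete mixing, C₀ = (0.0091·23.9 + 1.31·0.8) / 1.319 = 0.9594 mg/L.
Travel time t = 8750 m / 0.33 m/s = 2.652e+04 s = 0.3069 d.
C = 0.9594·exp(−0.30·0.3069) = 0.9594·0.912 = 0.875 mg/L.

0.875 mg/L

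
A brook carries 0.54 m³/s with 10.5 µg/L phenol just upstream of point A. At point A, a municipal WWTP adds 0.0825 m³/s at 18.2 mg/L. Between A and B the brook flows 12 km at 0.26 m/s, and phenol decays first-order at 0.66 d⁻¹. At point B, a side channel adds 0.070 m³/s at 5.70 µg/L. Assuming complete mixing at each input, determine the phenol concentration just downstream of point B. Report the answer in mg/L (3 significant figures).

10.5 µg/L = 0.0105 mg/L.
After input A: C = (0.54·0.0105 + 0.0825·18.2) / 0.6225 = 2.421 mg/L.
Over the 12 km reach to input B (t = 4.615e+04 s = 0.5342 d), decay gives C = 2.421·exp(−0.66·0.5342) = 1.702 mg/L.
5.70 µg/L = 0.0057 mg/L.
After input B: C = (0.6225·1.702 + 0.07·0.0057) / 0.6925 = 1.53 mg/L.

1.53 mg/L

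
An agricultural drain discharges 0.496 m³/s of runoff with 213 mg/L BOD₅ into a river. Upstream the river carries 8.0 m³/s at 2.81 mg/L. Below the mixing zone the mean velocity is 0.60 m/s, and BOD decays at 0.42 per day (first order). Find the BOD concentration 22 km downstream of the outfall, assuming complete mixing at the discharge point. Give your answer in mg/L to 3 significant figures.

After complete mixing, C₀ = (0.496·213 + 8·2.81) / 8.496 = 15.08 mg/L.
Travel time t = 2.2e+04 m / 0.60 m/s = 3.667e+04 s = 0.4244 d.
C = 15.08·exp(−0.42·0.4244) = 15.08·0.8367 = 12.62 mg/L.

12.6 mg/L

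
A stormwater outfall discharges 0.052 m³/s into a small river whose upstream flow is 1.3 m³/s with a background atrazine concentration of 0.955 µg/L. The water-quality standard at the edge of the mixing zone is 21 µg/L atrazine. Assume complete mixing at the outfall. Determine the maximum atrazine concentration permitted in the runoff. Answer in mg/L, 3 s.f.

0.955 µg/L = 0.000955 mg/L.
21 µg/L = 0.021 mg/L.
Mass balance: 0.021·1.352 = 0.052·Cₑ + 1.3·0.000955.
Cₑ = (0.02839 − 0.001241) / 0.052 = 0.5221 mg/L.

0.522 mg/L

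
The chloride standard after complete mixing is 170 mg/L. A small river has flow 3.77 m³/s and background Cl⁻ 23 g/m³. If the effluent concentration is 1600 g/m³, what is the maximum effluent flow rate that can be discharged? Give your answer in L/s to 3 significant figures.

Mass balance at complete mixing: C_std·(Q_w + Q_r) = Q_w·C_e + Q_r·C_b.
Rearranging, Q_w = Q_r·(C_std − C_b)/(C_e − C_std) = 3.77·(170 − 23) / (1600 − 170) = 0.3875 m³/s.
= 387.5 L/s.

388 L/s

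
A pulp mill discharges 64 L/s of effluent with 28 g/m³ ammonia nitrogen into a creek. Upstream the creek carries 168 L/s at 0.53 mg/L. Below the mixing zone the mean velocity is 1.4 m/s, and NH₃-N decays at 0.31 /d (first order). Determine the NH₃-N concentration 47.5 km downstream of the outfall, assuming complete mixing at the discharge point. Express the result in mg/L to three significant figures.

64 L/s = 0.064 m³/s.
168 L/s = 0.168 m³/s.
After complete mixing, C₀ = (0.064·28 + 0.168·0.53) / 0.232 = 8.108 mg/L.
Travel time t = 4.75e+04 m / 1.4 m/s = 3.393e+04 s = 0.3927 d.
C = 8.108·exp(−0.31·0.3927) = 8.108·0.8854 = 7.179 mg/L.

7.18 mg/L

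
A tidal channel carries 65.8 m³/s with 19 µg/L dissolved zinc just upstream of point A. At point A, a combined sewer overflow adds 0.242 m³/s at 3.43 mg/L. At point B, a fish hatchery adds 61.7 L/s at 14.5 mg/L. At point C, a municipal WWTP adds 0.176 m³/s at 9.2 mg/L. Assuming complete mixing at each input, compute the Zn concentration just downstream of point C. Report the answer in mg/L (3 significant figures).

0.0693 mg/L

19 µg/L = 0.019 mg/L.
After input A: C = (65.8·0.019 + 0.242·3.43) / 66.04 = 0.0315 mg/L.
61.7 L/s = 0.0617 m³/s.
After input B: C = (66.04·0.0315 + 0.0617·14.5) / 66.1 = 0.045 mg/L.
After input C: C = (66.1·0.045 + 0.176·9.2) / 66.28 = 0.06931 mg/L.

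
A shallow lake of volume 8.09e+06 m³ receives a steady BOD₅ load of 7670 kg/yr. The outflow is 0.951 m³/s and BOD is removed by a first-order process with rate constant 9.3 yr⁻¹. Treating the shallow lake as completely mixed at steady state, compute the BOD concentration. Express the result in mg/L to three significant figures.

Outflow Q = 0.951 m³/s × 3.156e+07 s/yr = 3.001e+07 m³/yr.
Steady-state CSTR mass balance: W = Q·C + k·V·C, so C = W/(Q + kV).
Q + kV = 3.001e+07 + 9.3·8.09e+06 = 1.052e+08 m³/yr.
C = 7670/1.052e+08 = 7.288e-05 kg/m³ = 0.07288 mg/L.

0.0729 mg/L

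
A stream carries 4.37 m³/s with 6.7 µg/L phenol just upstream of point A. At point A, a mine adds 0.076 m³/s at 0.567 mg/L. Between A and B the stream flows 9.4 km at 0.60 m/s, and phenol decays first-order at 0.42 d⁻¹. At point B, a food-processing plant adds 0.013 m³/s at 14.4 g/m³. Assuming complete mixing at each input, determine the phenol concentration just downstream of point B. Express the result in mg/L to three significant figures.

0.0570 mg/L

6.7 µg/L = 0.0067 mg/L.
After input A: C = (4.37·0.0067 + 0.076·0.567) / 4.446 = 0.01628 mg/L.
Over the 9.4 km reach to input B (t = 1.567e+04 s = 0.1813 d), decay gives C = 0.01628·exp(−0.42·0.1813) = 0.01508 mg/L.
After input B: C = (4.446·0.01508 + 0.013·14.4) / 4.459 = 0.05702 mg/L.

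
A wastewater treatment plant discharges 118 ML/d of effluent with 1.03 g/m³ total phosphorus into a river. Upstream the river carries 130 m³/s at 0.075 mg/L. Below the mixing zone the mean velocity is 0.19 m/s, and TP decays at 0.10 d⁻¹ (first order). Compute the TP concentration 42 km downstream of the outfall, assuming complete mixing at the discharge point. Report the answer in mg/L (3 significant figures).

118 ML/d = 1.366 m³/s.
After complete mixing, C₀ = (1.366·1.03 + 130·0.075) / 131.4 = 0.08493 mg/L.
Travel time t = 4.2e+04 m / 0.19 m/s = 2.211e+05 s = 2.558 d.
C = 0.08493·exp(−0.10·2.558) = 0.08493·0.7743 = 0.06576 mg/L.

0.0658 mg/L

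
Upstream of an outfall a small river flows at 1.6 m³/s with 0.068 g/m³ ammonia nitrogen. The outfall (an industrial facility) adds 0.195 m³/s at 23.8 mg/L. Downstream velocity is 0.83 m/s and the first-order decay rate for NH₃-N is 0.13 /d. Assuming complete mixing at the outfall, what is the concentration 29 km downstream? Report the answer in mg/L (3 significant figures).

After complete mixing, C₀ = (0.195·23.8 + 1.6·0.068) / 1.795 = 2.646 mg/L.
Travel time t = 2.9e+04 m / 0.83 m/s = 3.494e+04 s = 0.4044 d.
C = 2.646·exp(−0.13·0.4044) = 2.646·0.9488 = 2.511 mg/L.

2.51 mg/L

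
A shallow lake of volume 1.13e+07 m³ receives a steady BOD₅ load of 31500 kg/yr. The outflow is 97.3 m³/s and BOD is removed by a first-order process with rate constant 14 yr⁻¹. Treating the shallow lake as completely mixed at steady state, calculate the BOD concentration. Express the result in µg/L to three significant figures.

Outflow Q = 97.3 m³/s × 3.156e+07 s/yr = 3.071e+09 m³/yr.
Steady-state CSTR mass balance: W = Q·C + k·V·C, so C = W/(Q + kV).
Q + kV = 3.071e+09 + 14·1.13e+07 = 3.229e+09 m³/yr.
C = 31500/3.229e+09 = 9.756e-06 kg/m³ = 0.009756 mg/L = 9.756 µg/L.

9.76 µg/L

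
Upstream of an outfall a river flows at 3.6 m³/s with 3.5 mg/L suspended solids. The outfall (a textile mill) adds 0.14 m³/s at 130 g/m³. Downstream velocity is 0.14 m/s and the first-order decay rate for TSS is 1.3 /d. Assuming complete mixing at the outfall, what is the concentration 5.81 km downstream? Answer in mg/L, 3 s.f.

4.41 mg/L

After complete mixing, C₀ = (0.14·130 + 3.6·3.5) / 3.74 = 8.235 mg/L.
Travel time t = 5810 m / 0.14 m/s = 4.15e+04 s = 0.4803 d.
C = 8.235·exp(−1.3·0.4803) = 8.235·0.5356 = 4.411 mg/L.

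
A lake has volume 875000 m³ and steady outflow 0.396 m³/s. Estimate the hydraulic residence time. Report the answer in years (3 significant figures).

Q = 0.396 m³/s × 3.156e+07 s/yr = 1.25e+07 m³/yr.
Hydraulic residence time τ = V/Q = 875000/1.25e+07 = 0.07002 yr.

0.0700 yr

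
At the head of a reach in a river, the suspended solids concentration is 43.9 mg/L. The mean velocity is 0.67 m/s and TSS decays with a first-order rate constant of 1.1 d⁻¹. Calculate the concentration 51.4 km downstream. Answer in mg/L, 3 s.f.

16.5 mg/L

Travel time t = 51.4 km / 0.67 m/s = 5.14e+04/0.67 = 7.672e+04 s = 0.8879 d.
First-order decay: C = 43.9·exp(−1.1·0.8879) = 43.9·0.3765 = 16.53 mg/L.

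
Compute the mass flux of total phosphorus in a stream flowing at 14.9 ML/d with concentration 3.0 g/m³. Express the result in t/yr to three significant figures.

16.3 t/yr

14.9 ML/d = 0.1725 m³/s.
Mass flux = Q·C = 0.1725 m³/s × 3 g/m³ = 0.5174 g/s.
= 0.5174 g/s × 31.56 = 16.33 t/yr.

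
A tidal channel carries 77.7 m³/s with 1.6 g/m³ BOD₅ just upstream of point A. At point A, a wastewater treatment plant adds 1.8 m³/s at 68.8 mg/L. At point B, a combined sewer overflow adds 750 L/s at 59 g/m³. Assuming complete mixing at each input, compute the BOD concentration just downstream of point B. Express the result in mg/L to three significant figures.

After input A: C = (77.7·1.6 + 1.8·68.8) / 79.5 = 3.122 mg/L.
750 L/s = 0.75 m³/s.
After input B: C = (79.5·3.122 + 0.75·59) / 80.25 = 3.644 mg/L.

3.64 mg/L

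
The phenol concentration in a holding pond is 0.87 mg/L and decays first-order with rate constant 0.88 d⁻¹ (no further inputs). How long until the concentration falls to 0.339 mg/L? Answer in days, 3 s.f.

t = ln(C₀/C)/k = ln(0.87/0.339)/0.88 = 0.9425/0.88 = 1.071 d.

1.07 d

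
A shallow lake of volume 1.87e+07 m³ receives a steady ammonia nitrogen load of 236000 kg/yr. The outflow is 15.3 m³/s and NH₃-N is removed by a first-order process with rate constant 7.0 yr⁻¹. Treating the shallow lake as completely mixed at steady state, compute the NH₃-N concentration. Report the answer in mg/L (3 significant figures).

Outflow Q = 15.3 m³/s × 3.156e+07 s/yr = 4.828e+08 m³/yr.
Steady-state CSTR mass balance: W = Q·C + k·V·C, so C = W/(Q + kV).
Q + kV = 4.828e+08 + 7.0·1.87e+07 = 6.137e+08 m³/yr.
C = 236000/6.137e+08 = 0.0003845 kg/m³ = 0.3845 mg/L.

0.385 mg/L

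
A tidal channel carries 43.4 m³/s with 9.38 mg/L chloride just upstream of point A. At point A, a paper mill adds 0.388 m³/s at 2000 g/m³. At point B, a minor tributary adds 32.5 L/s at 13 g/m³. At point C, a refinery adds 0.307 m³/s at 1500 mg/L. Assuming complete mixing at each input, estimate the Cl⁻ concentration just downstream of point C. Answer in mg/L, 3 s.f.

After input A: C = (43.4·9.38 + 0.388·2000) / 43.79 = 27.02 mg/L.
32.5 L/s = 0.0325 m³/s.
After input B: C = (43.79·27.02 + 0.0325·13) / 43.82 = 27.01 mg/L.
After input C: C = (43.82·27.01 + 0.307·1500) / 44.13 = 37.26 mg/L.

37.3 mg/L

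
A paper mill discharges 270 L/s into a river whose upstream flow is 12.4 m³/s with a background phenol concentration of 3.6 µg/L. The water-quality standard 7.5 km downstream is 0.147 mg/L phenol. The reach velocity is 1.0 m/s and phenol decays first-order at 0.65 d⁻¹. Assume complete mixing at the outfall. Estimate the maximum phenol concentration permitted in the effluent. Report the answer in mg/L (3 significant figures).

7.13 mg/L

270 L/s = 0.27 m³/s.
3.6 µg/L = 0.0036 mg/L.
Travel time to the compliance point: t = 7500/1.0 = 7500 s = 0.08681 d; decay factor exp(−0.65·0.08681) = 0.9451.
So the concentration just after mixing may be at most 0.147/0.9451 = 0.1555 mg/L.
Mass balance: 0.1555·12.67 = 0.27·Cₑ + 12.4·0.0036.
Cₑ = (1.971 − 0.04464) / 0.27 = 7.133 mg/L.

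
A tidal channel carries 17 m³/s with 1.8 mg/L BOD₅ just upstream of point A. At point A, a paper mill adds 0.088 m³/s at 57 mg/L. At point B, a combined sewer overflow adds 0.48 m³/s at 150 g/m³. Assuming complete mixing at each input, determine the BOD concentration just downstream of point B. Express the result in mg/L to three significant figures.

6.13 mg/L

After input A: C = (17·1.8 + 0.088·57) / 17.09 = 2.084 mg/L.
After input B: C = (17.09·2.084 + 0.48·150) / 17.57 = 6.126 mg/L.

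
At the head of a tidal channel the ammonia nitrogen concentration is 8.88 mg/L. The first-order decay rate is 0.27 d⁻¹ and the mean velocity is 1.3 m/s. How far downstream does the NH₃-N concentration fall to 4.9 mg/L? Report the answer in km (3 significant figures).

From C = C₀·e^(−kt), t = ln(C₀/C)/k = ln(8.88/4.9)/0.27 = 0.5946/0.27 = 2.202 d.
Distance = v·t = 1.3 m/s × 1.903e+05 s = 2.473e+05 m = 247.3 km.

247 km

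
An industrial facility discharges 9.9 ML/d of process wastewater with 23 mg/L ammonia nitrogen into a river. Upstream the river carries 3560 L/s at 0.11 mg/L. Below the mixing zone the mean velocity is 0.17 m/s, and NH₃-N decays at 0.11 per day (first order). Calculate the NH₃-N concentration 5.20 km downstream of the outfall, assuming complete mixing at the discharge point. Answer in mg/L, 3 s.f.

0.792 mg/L

9.9 ML/d = 0.1146 m³/s.
3560 L/s = 3.56 m³/s.
After complete mixing, C₀ = (0.1146·23 + 3.56·0.11) / 3.675 = 0.8238 mg/L.
Travel time t = 5200 m / 0.17 m/s = 3.059e+04 s = 0.354 d.
C = 0.8238·exp(−0.11·0.354) = 0.8238·0.9618 = 0.7923 mg/L.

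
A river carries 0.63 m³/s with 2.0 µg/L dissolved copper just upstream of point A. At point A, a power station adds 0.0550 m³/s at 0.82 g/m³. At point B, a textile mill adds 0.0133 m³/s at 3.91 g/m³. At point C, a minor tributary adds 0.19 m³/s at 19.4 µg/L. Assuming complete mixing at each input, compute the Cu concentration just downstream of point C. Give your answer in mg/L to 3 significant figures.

2.0 µg/L = 0.002 mg/L.
After input A: C = (0.63·0.002 + 0.055·0.82) / 0.685 = 0.06768 mg/L.
After input B: C = (0.685·0.06768 + 0.0133·3.91) / 0.6983 = 0.1409 mg/L.
19.4 µg/L = 0.0194 mg/L.
After input C: C = (0.6983·0.1409 + 0.19·0.0194) / 0.8883 = 0.1149 mg/L.

0.115 mg/L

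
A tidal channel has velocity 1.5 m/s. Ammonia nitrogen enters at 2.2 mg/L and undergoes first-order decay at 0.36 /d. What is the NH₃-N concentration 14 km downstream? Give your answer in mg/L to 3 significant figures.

Travel time t = 14 km / 1.5 m/s = 1.4e+04/1.5 = 9333 s = 0.108 d.
First-order decay: C = 2.2·exp(−0.36·0.108) = 2.2·0.9619 = 2.116 mg/L.

2.12 mg/L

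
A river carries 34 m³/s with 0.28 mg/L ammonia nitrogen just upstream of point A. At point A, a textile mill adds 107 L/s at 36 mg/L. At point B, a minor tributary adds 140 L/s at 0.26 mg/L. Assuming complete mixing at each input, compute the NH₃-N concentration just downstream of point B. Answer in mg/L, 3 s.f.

0.392 mg/L

107 L/s = 0.107 m³/s.
After input A: C = (34·0.28 + 0.107·36) / 34.11 = 0.3921 mg/L.
140 L/s = 0.14 m³/s.
After input B: C = (34.11·0.3921 + 0.14·0.26) / 34.25 = 0.3915 mg/L.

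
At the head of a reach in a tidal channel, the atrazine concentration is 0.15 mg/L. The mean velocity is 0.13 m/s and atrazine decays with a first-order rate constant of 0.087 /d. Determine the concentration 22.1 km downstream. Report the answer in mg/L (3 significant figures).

Travel time t = 22.1 km / 0.13 m/s = 2.21e+04/0.13 = 1.7e+05 s = 1.968 d.
First-order decay: C = 0.15·exp(−0.087·1.968) = 0.15·0.8427 = 0.1264 mg/L.

0.126 mg/L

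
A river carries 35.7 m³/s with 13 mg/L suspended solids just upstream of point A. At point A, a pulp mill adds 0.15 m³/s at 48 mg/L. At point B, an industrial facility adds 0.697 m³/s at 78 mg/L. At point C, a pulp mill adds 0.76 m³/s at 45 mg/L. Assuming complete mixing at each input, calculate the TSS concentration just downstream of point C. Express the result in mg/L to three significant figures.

After input A: C = (35.7·13 + 0.15·48) / 35.85 = 13.15 mg/L.
After input B: C = (35.85·13.15 + 0.697·78) / 36.55 = 14.38 mg/L.
After input C: C = (36.55·14.38 + 0.76·45) / 37.31 = 15.01 mg/L.

15.0 mg/L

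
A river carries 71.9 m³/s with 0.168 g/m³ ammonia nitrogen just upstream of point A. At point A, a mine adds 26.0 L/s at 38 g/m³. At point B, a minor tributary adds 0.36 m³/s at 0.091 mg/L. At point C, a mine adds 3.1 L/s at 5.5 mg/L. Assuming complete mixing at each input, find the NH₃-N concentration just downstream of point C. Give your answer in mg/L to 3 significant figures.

0.181 mg/L

26.0 L/s = 0.026 m³/s.
After input A: C = (71.9·0.168 + 0.026·38) / 71.93 = 0.1817 mg/L.
After input B: C = (71.93·0.1817 + 0.36·0.091) / 72.29 = 0.1812 mg/L.
3.1 L/s = 0.0031 m³/s.
After input C: C = (72.29·0.1812 + 0.0031·5.5) / 72.29 = 0.1815 mg/L.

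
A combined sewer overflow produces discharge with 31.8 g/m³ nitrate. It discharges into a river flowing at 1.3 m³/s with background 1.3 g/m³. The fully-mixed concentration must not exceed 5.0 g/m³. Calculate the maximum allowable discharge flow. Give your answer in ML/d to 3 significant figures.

Mass balance at complete mixing: C_std·(Q_w + Q_r) = Q_w·C_e + Q_r·C_b.
Rearranging, Q_w = Q_r·(C_std − C_b)/(C_e − C_std) = 1.3·(5 − 1.3) / (31.8 − 5) = 0.1795 m³/s.
= 15.51 ML/d.

15.5 ML/d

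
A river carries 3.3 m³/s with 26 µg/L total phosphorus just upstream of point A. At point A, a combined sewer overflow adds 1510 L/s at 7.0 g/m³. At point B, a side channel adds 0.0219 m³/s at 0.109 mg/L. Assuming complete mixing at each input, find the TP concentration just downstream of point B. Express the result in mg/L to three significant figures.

26 µg/L = 0.026 mg/L.
1510 L/s = 1.51 m³/s.
After input A: C = (3.3·0.026 + 1.51·7) / 4.81 = 2.215 mg/L.
After input B: C = (4.81·2.215 + 0.0219·0.109) / 4.832 = 2.206 mg/L.

2.21 mg/L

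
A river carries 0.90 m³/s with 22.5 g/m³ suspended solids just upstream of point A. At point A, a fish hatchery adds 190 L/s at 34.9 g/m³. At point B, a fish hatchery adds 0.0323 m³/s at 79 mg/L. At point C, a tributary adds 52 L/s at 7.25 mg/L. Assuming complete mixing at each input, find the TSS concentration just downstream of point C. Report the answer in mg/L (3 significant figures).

25.4 mg/L

190 L/s = 0.19 m³/s.
After input A: C = (0.9·22.5 + 0.19·34.9) / 1.09 = 24.66 mg/L.
After input B: C = (1.09·24.66 + 0.0323·79) / 1.122 = 26.23 mg/L.
52 L/s = 0.052 m³/s.
After input C: C = (1.122·26.23 + 0.052·7.25) / 1.174 = 25.39 mg/L.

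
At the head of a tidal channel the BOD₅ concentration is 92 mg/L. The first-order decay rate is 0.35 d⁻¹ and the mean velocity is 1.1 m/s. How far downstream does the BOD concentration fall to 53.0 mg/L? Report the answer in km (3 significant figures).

150 km

From C = C₀·e^(−kt), t = ln(C₀/C)/k = ln(92/53.0)/0.35 = 0.5515/0.35 = 1.576 d.
Distance = v·t = 1.1 m/s × 1.361e+05 s = 1.498e+05 m = 149.8 km.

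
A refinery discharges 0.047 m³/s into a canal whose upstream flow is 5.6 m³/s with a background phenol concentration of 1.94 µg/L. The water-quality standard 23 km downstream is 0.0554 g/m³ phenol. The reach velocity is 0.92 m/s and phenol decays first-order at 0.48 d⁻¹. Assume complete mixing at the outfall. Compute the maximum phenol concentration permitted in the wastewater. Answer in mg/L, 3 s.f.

1.94 µg/L = 0.00194 mg/L.
Travel time to the compliance point: t = 2.3e+04/0.92 = 2.5e+04 s = 0.2894 d; decay factor exp(−0.48·0.2894) = 0.8703.
So the concentration just after mixing may be at most 0.0554/0.8703 = 0.06365 mg/L.
Mass balance: 0.06365·5.647 = 0.047·Cₑ + 5.6·0.00194.
Cₑ = (0.3595 − 0.01086) / 0.047 = 7.417 mg/L.

7.42 mg/L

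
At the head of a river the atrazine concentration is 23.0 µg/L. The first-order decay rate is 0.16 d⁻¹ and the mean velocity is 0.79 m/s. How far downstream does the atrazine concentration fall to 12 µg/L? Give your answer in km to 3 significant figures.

278 km

From C = C₀·e^(−kt), t = ln(C₀/C)/k = ln(23.0/12)/0.16 = 0.6506/0.16 = 4.066 d.
Distance = v·t = 0.79 m/s × 3.513e+05 s = 2.775e+05 m = 277.5 km.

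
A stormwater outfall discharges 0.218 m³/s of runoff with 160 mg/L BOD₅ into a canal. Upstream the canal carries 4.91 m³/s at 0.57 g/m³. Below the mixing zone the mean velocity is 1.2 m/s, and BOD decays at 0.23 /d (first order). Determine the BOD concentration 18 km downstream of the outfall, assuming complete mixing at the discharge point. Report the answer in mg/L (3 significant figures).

7.06 mg/L

After complete mixing, C₀ = (0.218·160 + 4.91·0.57) / 5.128 = 7.348 mg/L.
Travel time t = 1.8e+04 m / 1.2 m/s = 1.5e+04 s = 0.1736 d.
C = 7.348·exp(−0.23·0.1736) = 7.348·0.9609 = 7.06 mg/L.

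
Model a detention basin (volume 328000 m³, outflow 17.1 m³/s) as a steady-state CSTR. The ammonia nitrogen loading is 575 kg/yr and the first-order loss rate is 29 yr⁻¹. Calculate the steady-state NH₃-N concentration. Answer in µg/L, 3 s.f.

Outflow Q = 17.1 m³/s × 3.156e+07 s/yr = 5.396e+08 m³/yr.
Steady-state CSTR mass balance: W = Q·C + k·V·C, so C = W/(Q + kV).
Q + kV = 5.396e+08 + 29·328000 = 5.491e+08 m³/yr.
C = 575/5.491e+08 = 1.047e-06 kg/m³ = 0.001047 mg/L = 1.047 µg/L.

1.05 µg/L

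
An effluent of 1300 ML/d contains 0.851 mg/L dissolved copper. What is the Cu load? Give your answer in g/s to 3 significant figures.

12.8 g/s

1300 ML/d = 15.05 m³/s.
Mass flux = Q·C = 15.05 m³/s × 0.851 g/m³ = 12.8 g/s.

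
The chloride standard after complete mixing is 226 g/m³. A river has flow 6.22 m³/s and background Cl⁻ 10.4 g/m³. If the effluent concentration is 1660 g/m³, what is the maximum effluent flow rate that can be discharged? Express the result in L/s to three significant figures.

935 L/s

Mass balance at complete mixing: C_std·(Q_w + Q_r) = Q_w·C_e + Q_r·C_b.
Rearranging, Q_w = Q_r·(C_std − C_b)/(C_e − C_std) = 6.22·(226 − 10.4) / (1660 − 226) = 0.9352 m³/s.
= 935.2 L/s.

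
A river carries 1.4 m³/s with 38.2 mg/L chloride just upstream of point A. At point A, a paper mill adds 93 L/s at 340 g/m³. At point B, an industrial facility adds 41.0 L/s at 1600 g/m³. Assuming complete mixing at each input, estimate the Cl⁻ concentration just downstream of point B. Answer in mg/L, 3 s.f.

93 L/s = 0.093 m³/s.
After input A: C = (1.4·38.2 + 0.093·340) / 1.493 = 57 mg/L.
41.0 L/s = 0.041 m³/s.
After input B: C = (1.493·57 + 0.041·1600) / 1.534 = 98.24 mg/L.

98.2 mg/L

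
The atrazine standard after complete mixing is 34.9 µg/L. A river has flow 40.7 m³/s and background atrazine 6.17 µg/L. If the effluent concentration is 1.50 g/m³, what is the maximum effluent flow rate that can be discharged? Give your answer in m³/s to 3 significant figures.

0.798 m³/s

6.17 µg/L = 0.00617 mg/L.
34.9 µg/L = 0.0349 mg/L.
Mass balance at complete mixing: C_std·(Q_w + Q_r) = Q_w·C_e + Q_r·C_b.
Rearranging, Q_w = Q_r·(C_std − C_b)/(C_e − C_std) = 40.7·(0.0349 − 0.00617) / (1.5 − 0.0349) = 0.7981 m³/s.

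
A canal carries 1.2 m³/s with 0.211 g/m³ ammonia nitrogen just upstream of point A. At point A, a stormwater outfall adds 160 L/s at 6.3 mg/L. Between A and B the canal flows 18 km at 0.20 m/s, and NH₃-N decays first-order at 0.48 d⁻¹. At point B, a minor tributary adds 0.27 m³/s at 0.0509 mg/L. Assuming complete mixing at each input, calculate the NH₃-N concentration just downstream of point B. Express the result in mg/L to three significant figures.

0.478 mg/L

160 L/s = 0.16 m³/s.
After input A: C = (1.2·0.211 + 0.16·6.3) / 1.36 = 0.9274 mg/L.
Over the 18 km reach to input B (t = 9e+04 s = 1.042 d), decay gives C = 0.9274·exp(−0.48·1.042) = 0.5625 mg/L.
After input B: C = (1.36·0.5625 + 0.27·0.0509) / 1.63 = 0.4777 mg/L.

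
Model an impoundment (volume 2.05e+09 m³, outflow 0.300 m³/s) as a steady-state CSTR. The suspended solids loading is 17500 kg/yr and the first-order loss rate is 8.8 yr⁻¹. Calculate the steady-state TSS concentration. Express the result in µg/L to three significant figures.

0.970 µg/L

Outflow Q = 0.300 m³/s × 3.156e+07 s/yr = 9.467e+06 m³/yr.
Steady-state CSTR mass balance: W = Q·C + k·V·C, so C = W/(Q + kV).
Q + kV = 9.467e+06 + 8.8·2.05e+09 = 1.805e+10 m³/yr.
C = 17500/1.805e+10 = 9.696e-07 kg/m³ = 0.0009696 mg/L = 0.9696 µg/L.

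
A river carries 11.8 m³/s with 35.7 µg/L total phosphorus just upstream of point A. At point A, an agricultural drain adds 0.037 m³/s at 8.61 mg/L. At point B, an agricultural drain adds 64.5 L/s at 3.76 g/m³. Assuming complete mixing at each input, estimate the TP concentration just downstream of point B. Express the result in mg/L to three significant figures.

35.7 µg/L = 0.0357 mg/L.
After input A: C = (11.8·0.0357 + 0.037·8.61) / 11.84 = 0.0625 mg/L.
64.5 L/s = 0.0645 m³/s.
After input B: C = (11.84·0.0625 + 0.0645·3.76) / 11.9 = 0.08254 mg/L.

0.0825 mg/L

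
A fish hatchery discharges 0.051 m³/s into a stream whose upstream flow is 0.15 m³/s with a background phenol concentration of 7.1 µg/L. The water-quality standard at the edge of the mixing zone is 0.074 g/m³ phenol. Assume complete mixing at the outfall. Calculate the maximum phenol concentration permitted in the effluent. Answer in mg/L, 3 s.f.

0.271 mg/L

7.1 µg/L = 0.0071 mg/L.
Mass balance: 0.074·0.201 = 0.051·Cₑ + 0.15·0.0071.
Cₑ = (0.01487 − 0.001065) / 0.051 = 0.2708 mg/L.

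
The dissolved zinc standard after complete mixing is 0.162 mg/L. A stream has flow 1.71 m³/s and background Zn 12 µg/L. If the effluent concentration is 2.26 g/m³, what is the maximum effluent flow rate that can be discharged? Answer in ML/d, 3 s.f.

10.6 ML/d

12 µg/L = 0.012 mg/L.
Mass balance at complete mixing: C_std·(Q_w + Q_r) = Q_w·C_e + Q_r·C_b.
Rearranging, Q_w = Q_r·(C_std − C_b)/(C_e − C_std) = 1.71·(0.162 − 0.012) / (2.26 − 0.162) = 0.1223 m³/s.
= 10.56 ML/d.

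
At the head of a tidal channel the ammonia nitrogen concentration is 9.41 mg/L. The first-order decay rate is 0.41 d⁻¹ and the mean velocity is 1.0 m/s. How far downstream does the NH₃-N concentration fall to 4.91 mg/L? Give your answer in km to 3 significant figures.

From C = C₀·e^(−kt), t = ln(C₀/C)/k = ln(9.41/4.91)/0.41 = 0.6505/0.41 = 1.587 d.
Distance = v·t = 1.0 m/s × 1.371e+05 s = 1.371e+05 m = 137.1 km.

137 km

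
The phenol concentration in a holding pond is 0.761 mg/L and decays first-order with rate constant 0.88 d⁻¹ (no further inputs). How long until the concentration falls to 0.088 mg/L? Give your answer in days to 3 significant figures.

t = ln(C₀/C)/k = ln(0.761/0.088)/0.88 = 2.157/0.88 = 2.451 d.

2.45 d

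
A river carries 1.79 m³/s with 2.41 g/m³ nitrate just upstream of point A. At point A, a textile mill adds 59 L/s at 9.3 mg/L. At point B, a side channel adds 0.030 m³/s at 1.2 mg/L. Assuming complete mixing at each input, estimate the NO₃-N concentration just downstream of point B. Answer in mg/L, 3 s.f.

2.61 mg/L

59 L/s = 0.059 m³/s.
After input A: C = (1.79·2.41 + 0.059·9.3) / 1.849 = 2.63 mg/L.
After input B: C = (1.849·2.63 + 0.03·1.2) / 1.879 = 2.607 mg/L.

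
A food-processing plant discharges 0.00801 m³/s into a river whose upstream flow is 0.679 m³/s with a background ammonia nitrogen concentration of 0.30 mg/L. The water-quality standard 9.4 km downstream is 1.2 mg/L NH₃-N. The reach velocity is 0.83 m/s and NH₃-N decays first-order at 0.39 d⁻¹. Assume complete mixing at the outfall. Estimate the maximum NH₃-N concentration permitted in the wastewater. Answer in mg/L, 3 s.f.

Travel time to the compliance point: t = 9400/0.83 = 1.133e+04 s = 0.1311 d; decay factor exp(−0.39·0.1311) = 0.9502.
So the concentration just after mixing may be at most 1.2/0.9502 = 1.263 mg/L.
Mass balance: 1.263·0.687 = 0.00801·Cₑ + 0.679·0.3.
Cₑ = (0.8677 − 0.2037) / 0.00801 = 82.89 mg/L.

82.9 mg/L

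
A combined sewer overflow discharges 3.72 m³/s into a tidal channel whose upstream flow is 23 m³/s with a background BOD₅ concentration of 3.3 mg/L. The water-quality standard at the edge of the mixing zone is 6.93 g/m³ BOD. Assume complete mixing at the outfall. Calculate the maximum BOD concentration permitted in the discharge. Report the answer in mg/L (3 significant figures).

Mass balance: 6.93·26.72 = 3.72·Cₑ + 23·3.3.
Cₑ = (185.2 − 75.9) / 3.72 = 29.37 mg/L.

29.4 mg/L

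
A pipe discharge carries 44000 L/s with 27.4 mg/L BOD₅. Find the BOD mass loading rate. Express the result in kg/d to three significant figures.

44000 L/s = 44 m³/s.
Mass flux = Q·C = 44 m³/s × 27.4 g/m³ = 1206 g/s.
= 1206 g/s × 86.4 = 1.042e+05 kg/d.

104000 kg/d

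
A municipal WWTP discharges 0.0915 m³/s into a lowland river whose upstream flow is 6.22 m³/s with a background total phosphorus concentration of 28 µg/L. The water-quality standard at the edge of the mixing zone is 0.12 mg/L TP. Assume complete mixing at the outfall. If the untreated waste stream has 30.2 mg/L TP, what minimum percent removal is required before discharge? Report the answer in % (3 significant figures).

28 µg/L = 0.028 mg/L.
Mass balance: 0.12·6.311 = 0.0915·Cₑ + 6.22·0.028.
Cₑ = (0.7574 − 0.1742) / 0.0915 = 6.374 mg/L.
Required removal = 1 − 6.374/30.2 = 78.89 %.

78.9 %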